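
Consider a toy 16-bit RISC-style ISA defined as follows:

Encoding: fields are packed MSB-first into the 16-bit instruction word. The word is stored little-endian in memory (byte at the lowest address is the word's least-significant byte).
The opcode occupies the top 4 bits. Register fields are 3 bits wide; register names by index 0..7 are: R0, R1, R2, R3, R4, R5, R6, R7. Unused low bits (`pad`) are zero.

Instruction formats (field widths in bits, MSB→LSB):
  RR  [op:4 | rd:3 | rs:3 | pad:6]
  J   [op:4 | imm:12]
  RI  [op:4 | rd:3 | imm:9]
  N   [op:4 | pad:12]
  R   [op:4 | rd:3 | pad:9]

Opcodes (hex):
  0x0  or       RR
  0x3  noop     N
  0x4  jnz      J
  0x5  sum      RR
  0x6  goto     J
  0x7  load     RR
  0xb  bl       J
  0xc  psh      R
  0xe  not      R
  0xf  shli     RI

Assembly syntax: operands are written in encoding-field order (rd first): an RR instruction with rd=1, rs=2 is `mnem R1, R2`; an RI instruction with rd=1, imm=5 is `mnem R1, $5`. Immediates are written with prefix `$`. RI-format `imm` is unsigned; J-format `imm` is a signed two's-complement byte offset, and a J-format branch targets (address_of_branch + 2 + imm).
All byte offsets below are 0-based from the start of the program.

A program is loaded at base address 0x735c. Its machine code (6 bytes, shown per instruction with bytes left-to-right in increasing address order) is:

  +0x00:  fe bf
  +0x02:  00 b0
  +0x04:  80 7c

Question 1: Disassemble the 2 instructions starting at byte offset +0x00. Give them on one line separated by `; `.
off 0x00: read fe bf as little → 0xbffe
  top 4b → 0xb → bl [J]
  imm: (w>>0)&0xfff=0xffe (s12→-2) → $-2
off 0x02: read 00 b0 as little → 0xb000
  top 4b → 0xb → bl [J]
  imm: (w>>0)&0xfff=0x0 → $0

bl $-2; bl $0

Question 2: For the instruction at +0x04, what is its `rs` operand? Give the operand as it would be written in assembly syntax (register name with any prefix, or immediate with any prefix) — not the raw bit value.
R2

+0x04: 80 7c ⇒ word 0x7c80 (little)
  opcode bits[15:12]=0x7: load/RR
  rd: (w>>9)&0x7=0x6 → R6
  rs: (w>>6)&0x7=0x2 → R2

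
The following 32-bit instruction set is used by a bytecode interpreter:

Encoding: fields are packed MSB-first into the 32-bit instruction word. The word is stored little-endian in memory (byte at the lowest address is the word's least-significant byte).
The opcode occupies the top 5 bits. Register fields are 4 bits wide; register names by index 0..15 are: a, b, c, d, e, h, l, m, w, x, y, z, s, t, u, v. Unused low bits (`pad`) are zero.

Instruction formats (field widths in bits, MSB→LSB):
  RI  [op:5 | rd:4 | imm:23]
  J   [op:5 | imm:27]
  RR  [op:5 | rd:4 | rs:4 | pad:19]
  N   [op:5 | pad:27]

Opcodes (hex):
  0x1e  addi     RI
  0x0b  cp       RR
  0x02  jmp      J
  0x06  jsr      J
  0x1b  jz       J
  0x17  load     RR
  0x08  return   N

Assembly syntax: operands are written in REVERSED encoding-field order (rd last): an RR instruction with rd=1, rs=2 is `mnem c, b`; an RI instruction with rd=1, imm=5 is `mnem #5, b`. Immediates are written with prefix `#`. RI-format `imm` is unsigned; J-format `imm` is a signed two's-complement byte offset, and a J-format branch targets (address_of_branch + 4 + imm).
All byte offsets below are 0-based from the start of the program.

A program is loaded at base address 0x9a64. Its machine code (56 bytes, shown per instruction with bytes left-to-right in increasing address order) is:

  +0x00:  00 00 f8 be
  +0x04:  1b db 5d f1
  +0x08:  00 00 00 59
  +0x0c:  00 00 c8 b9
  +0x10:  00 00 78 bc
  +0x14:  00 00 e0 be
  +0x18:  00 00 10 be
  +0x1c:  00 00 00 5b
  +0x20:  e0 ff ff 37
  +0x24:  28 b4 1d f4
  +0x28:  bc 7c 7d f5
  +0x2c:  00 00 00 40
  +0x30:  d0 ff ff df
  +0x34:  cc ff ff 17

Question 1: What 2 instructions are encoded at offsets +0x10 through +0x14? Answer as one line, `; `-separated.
off 0x10: read 00 00 78 bc as little → 0xbc780000
  op=0xbc780000>>27=0x17 ⇒ load (RR)
  rd@[26:23]=0x8 ⇒ w
  rs@[22:19]=0xf ⇒ v
off 0x14: read 00 00 e0 be as little → 0xbee00000
  op=0xbee00000>>27=0x17 ⇒ load (RR)
  rd@[26:23]=0xd ⇒ t
  rs@[22:19]=0xc ⇒ s

load v, w; load s, t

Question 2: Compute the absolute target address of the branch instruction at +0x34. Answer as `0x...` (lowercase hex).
off 0x34: read cc ff ff 17 as little → 0x17ffffcc
  opcode bits[31:27]=0x2: jmp/J
  [26:0] imm=134217676 (s27→-52) = #-52
  target = base 0x9a64 + off 0x34 + 4 + imm -52 = 0x9a68

0x9a68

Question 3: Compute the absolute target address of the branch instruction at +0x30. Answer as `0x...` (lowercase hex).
0x9a68

@+30  little-endian(d0 ff ff df) = 0xdfffffd0
  opcode bits[31:27]=0x1b: jz/J
  [26:0] imm=134217680 (s27→-48) = #-48
  target = base 0x9a64 + off 0x30 + 4 + imm -48 = 0x9a68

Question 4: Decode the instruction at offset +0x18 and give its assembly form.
load c, s

off 0x18: read 00 00 10 be as little → 0xbe100000
  top 5b → 0x17 → load [RR]
  [26:23] rd=12 = s
  [22:19] rs=2 = c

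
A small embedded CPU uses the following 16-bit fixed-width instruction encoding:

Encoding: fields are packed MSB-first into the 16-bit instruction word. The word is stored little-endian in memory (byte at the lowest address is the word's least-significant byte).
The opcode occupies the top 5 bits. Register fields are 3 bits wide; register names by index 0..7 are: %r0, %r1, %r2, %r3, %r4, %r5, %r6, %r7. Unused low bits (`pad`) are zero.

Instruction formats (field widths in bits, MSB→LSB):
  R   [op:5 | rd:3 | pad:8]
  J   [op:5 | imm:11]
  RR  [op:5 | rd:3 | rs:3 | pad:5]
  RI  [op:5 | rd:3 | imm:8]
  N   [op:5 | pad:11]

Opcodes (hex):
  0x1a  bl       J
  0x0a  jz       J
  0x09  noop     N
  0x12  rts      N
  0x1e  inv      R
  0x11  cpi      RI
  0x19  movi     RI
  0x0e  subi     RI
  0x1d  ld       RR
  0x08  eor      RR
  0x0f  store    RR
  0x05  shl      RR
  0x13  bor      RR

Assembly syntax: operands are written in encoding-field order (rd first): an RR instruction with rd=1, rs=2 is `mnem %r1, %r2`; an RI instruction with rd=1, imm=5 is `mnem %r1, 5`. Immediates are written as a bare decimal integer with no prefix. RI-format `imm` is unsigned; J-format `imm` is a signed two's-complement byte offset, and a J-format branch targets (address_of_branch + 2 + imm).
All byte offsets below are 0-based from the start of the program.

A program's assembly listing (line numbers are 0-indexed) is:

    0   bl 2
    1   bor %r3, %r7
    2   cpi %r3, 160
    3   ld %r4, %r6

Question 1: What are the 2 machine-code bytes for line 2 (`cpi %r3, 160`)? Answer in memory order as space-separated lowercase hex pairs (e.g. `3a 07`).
2. cpi fields op=0x11:5|rd=3:3|imm=160:8 → word 8ba0h → a0 8b

a0 8b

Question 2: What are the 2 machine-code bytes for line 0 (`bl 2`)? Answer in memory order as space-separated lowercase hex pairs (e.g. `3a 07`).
02 d0

L0: bl op=0x1a:5|imm=2:11 ⇒ 0xd002 ⇒ little 02 d0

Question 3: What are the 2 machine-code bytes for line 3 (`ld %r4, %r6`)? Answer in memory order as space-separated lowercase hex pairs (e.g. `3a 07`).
L3: ld op=0x1d:5|rd=4:3|rs=6:3|pad=0:5 ⇒ 0xecc0 ⇒ little c0 ec

c0 ec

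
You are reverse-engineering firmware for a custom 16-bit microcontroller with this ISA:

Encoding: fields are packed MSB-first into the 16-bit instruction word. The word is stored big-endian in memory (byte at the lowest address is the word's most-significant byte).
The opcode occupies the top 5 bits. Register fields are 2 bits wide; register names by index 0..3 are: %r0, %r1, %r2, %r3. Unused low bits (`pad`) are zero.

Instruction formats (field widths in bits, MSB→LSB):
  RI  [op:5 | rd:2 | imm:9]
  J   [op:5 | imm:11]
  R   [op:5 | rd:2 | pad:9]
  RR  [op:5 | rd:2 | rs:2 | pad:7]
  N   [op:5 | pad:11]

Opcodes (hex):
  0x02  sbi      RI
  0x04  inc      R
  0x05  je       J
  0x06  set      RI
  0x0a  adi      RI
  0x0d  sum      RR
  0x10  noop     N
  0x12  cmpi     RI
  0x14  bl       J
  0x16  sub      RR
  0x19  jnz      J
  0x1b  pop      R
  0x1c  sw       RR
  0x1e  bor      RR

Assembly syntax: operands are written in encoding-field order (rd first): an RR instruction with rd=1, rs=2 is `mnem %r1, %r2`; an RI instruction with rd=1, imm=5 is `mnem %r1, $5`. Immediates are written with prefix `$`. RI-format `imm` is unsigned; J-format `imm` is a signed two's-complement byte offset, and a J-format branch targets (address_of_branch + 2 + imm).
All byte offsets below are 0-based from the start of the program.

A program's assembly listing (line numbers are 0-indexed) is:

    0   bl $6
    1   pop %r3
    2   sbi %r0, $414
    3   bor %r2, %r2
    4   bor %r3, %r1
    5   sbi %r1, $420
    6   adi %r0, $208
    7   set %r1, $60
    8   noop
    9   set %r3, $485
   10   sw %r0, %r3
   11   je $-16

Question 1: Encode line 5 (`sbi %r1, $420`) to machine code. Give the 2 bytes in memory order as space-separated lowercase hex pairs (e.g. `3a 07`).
13 a4

line 5 (sbi): pack op=0x2:5|rd=1:2|imm=420:9 = 0x13a4; big→ 13 a4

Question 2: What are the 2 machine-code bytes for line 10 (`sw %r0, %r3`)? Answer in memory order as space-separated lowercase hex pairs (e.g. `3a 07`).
e1 80

line 10 (sw): pack op=0x1c:5|rd=0:2|rs=3:2|pad=0:7 = 0xe180; big→ e1 80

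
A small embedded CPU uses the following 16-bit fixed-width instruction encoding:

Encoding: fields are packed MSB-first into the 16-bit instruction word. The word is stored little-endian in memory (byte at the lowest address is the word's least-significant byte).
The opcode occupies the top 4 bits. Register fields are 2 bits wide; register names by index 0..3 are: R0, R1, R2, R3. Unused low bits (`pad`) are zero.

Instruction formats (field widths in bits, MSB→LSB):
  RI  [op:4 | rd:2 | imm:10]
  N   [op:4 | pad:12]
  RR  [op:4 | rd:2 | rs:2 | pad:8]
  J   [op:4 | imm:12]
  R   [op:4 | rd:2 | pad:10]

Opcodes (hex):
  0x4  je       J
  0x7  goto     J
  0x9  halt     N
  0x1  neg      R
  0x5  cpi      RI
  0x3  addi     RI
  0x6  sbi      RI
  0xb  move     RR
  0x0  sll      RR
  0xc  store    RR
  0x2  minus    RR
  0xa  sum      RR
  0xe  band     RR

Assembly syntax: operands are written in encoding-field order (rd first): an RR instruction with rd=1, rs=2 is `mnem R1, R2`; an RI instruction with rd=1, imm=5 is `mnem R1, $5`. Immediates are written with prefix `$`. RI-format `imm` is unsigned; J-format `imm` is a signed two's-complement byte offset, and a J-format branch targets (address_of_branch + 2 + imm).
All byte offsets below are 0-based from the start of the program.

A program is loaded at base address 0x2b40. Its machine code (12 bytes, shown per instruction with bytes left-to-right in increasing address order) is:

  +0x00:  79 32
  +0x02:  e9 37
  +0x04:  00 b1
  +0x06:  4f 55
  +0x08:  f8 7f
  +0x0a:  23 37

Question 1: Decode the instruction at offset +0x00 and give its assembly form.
[00] 79 32 → 0x3279
  top 4b → 0x3 → addi [RI]
  rd: (w>>10)&0x3=0x0 → R0
  imm: (w>>0)&0x3ff=0x279 → $633

addi R0, $633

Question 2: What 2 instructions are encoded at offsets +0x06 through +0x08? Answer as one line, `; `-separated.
@+06  little-endian(4f 55) = 0x554f
  opcode bits[15:12]=0x5: cpi/RI
  [11:10] rd=1 = R1
  [9:0] imm=335 = $335
@+08  little-endian(f8 7f) = 0x7ff8
  opcode bits[15:12]=0x7: goto/J
  [11:0] imm=4088 (s12→-8) = $-8

cpi R1, $335; goto $-8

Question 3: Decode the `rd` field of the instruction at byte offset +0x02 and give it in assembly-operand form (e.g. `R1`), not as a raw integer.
R1

[02] e9 37 → 0x37e9
  opcode bits[15:12]=0x3: addi/RI
  [11:10] rd=1 = R1
  [9:0] imm=1001 = $1001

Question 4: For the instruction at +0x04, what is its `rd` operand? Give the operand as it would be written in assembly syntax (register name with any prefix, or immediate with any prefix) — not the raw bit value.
R0

+0x04: 00 b1 ⇒ word 0xb100 (little)
  opcode bits[15:12]=0xb: move/RR
  [11:10] rd=0 = R0
  [9:8] rs=1 = R1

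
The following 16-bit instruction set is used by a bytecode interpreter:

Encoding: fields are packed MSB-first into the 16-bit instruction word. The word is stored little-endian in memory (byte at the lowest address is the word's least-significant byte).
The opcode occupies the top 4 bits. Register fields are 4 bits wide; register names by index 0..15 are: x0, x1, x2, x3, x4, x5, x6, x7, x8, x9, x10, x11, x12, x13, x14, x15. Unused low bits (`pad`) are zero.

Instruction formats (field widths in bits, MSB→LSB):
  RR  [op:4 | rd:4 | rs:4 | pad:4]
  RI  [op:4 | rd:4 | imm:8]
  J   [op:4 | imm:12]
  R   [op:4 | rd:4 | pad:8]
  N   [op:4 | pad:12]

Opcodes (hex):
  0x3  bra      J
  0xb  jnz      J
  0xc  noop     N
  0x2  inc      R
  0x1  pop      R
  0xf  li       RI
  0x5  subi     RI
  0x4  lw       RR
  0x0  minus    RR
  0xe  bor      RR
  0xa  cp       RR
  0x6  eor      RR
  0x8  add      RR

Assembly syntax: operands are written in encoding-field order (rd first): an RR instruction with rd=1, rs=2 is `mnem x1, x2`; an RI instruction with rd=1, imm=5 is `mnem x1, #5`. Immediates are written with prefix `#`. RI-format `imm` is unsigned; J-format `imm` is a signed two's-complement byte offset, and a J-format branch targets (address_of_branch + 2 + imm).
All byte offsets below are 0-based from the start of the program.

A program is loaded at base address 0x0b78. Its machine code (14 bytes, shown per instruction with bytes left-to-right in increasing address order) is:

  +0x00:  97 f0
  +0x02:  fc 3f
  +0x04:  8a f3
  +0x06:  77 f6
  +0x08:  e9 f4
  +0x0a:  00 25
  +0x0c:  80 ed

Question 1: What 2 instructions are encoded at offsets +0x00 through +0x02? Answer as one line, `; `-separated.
+0x00: 97 f0 ⇒ word 0xf097 (little)
  top 4b → 0xf → li [RI]
  rd@[11:8]=0x0 ⇒ x0
  imm@[7:0]=0x97 ⇒ #151
+0x02: fc 3f ⇒ word 0x3ffc (little)
  top 4b → 0x3 → bra [J]
  imm@[11:0]=0xffc (s12→-4) ⇒ #-4

li x0, #151; bra #-4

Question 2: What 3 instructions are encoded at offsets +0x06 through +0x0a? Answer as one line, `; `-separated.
[06] 77 f6 → 0xf677
  op=0xf677>>12=0xf ⇒ li (RI)
  rd@[11:8]=0x6 ⇒ x6
  imm@[7:0]=0x77 ⇒ #119
[08] e9 f4 → 0xf4e9
  op=0xf4e9>>12=0xf ⇒ li (RI)
  rd@[11:8]=0x4 ⇒ x4
  imm@[7:0]=0xe9 ⇒ #233
[0a] 00 25 → 0x2500
  op=0x2500>>12=0x2 ⇒ inc (R)
  rd@[11:8]=0x5 ⇒ x5

li x6, #119; li x4, #233; inc x5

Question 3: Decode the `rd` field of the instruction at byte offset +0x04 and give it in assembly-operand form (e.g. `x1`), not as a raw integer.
x3

off 0x04: read 8a f3 as little → 0xf38a
  op=0xf38a>>12=0xf ⇒ li (RI)
  rd@[11:8]=0x3 ⇒ x3
  imm@[7:0]=0x8a ⇒ #138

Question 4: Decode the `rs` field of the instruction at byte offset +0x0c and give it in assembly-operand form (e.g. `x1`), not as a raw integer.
@+0c  little-endian(80 ed) = 0xed80
  top 4b → 0xe → bor [RR]
  [11:8] rd=13 = x13
  [7:4] rs=8 = x8

x8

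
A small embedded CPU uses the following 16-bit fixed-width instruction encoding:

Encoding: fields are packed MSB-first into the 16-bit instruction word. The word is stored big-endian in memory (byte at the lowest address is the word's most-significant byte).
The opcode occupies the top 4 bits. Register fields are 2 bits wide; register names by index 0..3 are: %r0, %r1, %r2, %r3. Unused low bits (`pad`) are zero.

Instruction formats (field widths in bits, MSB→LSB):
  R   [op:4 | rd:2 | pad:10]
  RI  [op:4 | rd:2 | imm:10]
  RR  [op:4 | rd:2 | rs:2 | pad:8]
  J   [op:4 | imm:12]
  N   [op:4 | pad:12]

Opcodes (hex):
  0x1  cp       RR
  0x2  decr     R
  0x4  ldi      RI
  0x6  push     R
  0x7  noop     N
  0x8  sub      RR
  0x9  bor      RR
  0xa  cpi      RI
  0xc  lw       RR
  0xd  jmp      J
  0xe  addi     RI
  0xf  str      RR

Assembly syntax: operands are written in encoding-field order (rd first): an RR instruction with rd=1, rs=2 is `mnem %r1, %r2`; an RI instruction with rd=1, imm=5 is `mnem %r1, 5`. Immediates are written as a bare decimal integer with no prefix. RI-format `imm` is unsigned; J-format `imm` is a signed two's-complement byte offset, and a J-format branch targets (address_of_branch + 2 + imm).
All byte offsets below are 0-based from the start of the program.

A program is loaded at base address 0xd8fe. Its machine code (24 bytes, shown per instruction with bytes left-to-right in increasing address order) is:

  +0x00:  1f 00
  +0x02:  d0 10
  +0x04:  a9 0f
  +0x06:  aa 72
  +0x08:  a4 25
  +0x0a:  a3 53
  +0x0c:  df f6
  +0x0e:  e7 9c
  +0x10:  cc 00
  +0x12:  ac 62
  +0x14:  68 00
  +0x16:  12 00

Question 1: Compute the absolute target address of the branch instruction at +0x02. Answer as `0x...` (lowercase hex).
0xd912

@+02  big-endian(d0 10) = 0xd010
  top 4b → 0xd → jmp [J]
  imm@[11:0]=0x10 ⇒ 16
  target = base 0xd8fe + off 0x02 + 2 + imm 16 = 0xd912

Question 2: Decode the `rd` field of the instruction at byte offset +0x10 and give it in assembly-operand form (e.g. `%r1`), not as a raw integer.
%r3

off 0x10: read cc 00 as big → 0xcc00
  op=0xcc00>>12=0xc ⇒ lw (RR)
  rd: (w>>10)&0x3=0x3 → %r3
  rs: (w>>8)&0x3=0x0 → %r0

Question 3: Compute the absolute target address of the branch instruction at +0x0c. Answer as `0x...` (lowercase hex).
0xd902

@+0c  big-endian(df f6) = 0xdff6
  top 4b → 0xd → jmp [J]
  [11:0] imm=4086 (s12→-10) = -10
  target = base 0xd8fe + off 0x0c + 2 + imm -10 = 0xd902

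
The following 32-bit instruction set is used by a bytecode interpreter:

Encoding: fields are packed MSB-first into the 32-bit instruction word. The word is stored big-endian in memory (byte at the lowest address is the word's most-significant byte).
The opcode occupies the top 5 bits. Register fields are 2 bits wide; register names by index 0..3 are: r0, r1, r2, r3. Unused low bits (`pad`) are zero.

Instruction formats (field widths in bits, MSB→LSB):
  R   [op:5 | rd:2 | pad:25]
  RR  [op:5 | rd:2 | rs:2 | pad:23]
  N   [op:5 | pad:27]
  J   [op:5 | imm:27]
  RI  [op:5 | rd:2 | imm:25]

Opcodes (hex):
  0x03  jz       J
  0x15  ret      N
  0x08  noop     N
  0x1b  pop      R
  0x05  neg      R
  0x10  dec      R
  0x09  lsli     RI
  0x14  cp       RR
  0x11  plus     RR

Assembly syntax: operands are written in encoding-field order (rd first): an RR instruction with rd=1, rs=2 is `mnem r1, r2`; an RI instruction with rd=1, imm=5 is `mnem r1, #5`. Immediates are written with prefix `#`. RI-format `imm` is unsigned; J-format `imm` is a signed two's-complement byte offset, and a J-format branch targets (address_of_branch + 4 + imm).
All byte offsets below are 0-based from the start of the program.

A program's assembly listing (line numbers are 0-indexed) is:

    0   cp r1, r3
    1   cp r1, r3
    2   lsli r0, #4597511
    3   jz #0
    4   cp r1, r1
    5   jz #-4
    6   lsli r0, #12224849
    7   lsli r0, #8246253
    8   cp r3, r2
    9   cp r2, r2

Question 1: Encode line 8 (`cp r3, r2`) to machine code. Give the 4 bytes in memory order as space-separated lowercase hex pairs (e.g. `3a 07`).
line 8 (cp): pack op=0x14:5|rd=3:2|rs=2:2|pad=0:23 = 0xa7000000; big→ a7 00 00 00

a7 00 00 00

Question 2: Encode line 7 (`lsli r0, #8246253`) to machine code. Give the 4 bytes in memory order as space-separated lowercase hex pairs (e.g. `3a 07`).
48 7d d3 ed

L7: lsli op=0x9:5|rd=0:2|imm=8246253:25 ⇒ 0x487dd3ed ⇒ big 48 7d d3 ed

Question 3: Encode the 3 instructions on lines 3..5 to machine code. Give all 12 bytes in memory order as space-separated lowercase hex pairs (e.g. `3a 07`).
18 00 00 00 a2 80 00 00 1f ff ff fc

3. jz fields op=0x3:5|imm=0:27 → word 18000000h → 18 00 00 00
4. cp fields op=0x14:5|rd=1:2|rs=1:2|pad=0:23 → word a2800000h → a2 80 00 00
5. jz fields op=0x3:5|imm=-4:27 → word 1ffffffch → 1f ff ff fc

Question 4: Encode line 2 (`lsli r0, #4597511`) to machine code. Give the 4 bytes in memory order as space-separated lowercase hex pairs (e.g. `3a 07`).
L2: lsli op=0x9:5|rd=0:2|imm=4597511:25 ⇒ 0x48462707 ⇒ big 48 46 27 07

48 46 27 07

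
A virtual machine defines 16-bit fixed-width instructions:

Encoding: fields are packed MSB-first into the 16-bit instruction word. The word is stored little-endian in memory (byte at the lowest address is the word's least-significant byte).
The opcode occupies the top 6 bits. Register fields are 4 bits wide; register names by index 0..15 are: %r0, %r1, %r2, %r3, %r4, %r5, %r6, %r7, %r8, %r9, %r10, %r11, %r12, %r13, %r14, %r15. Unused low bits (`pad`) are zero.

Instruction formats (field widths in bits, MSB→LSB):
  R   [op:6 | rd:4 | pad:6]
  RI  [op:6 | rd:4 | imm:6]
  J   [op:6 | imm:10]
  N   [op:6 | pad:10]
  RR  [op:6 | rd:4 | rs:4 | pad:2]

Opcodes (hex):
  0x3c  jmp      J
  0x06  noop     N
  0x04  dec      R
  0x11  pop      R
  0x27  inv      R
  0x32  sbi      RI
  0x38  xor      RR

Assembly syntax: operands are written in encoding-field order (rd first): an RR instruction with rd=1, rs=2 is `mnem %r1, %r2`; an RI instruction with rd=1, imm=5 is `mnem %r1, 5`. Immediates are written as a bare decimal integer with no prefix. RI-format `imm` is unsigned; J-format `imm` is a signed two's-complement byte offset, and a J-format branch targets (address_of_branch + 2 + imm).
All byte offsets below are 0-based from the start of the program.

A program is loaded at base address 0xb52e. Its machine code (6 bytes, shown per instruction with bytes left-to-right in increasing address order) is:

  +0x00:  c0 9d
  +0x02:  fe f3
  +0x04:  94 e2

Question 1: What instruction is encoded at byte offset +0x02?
off 0x02: read fe f3 as little → 0xf3fe
  opcode bits[15:10]=0x3c: jmp/J
  [9:0] imm=1022 (s10→-2) = -2

jmp -2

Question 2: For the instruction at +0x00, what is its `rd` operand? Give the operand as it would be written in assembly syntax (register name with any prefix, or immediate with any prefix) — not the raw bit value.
+0x00: c0 9d ⇒ word 0x9dc0 (little)
  op=0x9dc0>>10=0x27 ⇒ inv (R)
  rd: (w>>6)&0xf=0x7 → %r7

%r7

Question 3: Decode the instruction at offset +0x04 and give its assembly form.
xor %r10, %r5

off 0x04: read 94 e2 as little → 0xe294
  opcode bits[15:10]=0x38: xor/RR
  rd: (w>>6)&0xf=0xa → %r10
  rs: (w>>2)&0xf=0x5 → %r5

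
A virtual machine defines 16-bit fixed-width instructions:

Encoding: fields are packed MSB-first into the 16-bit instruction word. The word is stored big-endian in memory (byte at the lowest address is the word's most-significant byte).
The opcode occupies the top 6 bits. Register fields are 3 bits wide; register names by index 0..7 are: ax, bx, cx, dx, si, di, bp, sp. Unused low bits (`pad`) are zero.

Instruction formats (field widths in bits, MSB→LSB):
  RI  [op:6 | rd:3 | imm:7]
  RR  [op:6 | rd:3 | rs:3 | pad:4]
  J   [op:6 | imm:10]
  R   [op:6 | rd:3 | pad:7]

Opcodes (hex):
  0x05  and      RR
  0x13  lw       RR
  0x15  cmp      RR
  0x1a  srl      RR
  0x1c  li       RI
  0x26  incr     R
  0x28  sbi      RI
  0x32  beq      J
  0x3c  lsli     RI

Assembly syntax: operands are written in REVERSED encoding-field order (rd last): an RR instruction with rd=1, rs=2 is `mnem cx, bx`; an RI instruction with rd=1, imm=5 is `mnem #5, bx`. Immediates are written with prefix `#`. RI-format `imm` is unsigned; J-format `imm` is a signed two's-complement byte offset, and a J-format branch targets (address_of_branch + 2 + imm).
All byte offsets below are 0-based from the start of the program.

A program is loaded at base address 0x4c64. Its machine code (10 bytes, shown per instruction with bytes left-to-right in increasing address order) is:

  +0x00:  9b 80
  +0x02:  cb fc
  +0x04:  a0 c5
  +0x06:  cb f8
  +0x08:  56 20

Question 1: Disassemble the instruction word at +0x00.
off 0x00: read 9b 80 as big → 0x9b80
  top 6b → 0x26 → incr [R]
  rd@[9:7]=0x7 ⇒ sp

incr sp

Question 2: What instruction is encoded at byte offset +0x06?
beq #-8

@+06  big-endian(cb f8) = 0xcbf8
  top 6b → 0x32 → beq [J]
  [9:0] imm=1016 (s10→-8) = #-8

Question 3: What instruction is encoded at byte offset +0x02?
+0x02: cb fc ⇒ word 0xcbfc (big)
  opcode bits[15:10]=0x32: beq/J
  imm@[9:0]=0x3fc (s10→-4) ⇒ #-4

beq #-4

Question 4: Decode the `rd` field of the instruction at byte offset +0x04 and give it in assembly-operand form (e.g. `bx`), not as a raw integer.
bx

[04] a0 c5 → 0xa0c5
  op=0xa0c5>>10=0x28 ⇒ sbi (RI)
  rd: (w>>7)&0x7=0x1 → bx
  imm: (w>>0)&0x7f=0x45 → #69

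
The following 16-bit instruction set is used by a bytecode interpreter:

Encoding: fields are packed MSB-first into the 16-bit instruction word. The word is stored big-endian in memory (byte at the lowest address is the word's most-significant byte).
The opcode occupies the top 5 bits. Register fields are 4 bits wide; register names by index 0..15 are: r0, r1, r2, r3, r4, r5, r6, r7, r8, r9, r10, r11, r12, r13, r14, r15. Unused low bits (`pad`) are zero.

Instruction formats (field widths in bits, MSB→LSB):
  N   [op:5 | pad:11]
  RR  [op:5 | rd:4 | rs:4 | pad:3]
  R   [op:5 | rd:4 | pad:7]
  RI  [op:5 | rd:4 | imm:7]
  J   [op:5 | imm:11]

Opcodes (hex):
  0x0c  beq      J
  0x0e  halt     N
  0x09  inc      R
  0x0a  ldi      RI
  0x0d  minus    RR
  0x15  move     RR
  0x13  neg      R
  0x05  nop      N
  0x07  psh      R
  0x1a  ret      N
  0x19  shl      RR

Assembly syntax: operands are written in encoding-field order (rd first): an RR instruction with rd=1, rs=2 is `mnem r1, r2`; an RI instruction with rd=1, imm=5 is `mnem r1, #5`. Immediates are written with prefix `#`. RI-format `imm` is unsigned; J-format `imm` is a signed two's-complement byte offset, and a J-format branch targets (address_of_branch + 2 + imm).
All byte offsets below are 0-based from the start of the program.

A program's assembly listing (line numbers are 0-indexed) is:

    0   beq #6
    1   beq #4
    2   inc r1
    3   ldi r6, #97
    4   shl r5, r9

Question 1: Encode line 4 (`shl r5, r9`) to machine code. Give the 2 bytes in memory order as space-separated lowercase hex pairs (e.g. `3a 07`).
ca c8

4. shl fields op=0x19:5|rd=5:4|rs=9:4|pad=0:3 → word cac8h → ca c8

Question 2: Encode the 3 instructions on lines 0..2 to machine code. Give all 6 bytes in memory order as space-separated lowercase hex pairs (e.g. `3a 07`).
60 06 60 04 48 80

0. beq fields op=0xc:5|imm=6:11 → word 6006h → 60 06
1. beq fields op=0xc:5|imm=4:11 → word 6004h → 60 04
2. inc fields op=0x9:5|rd=1:4|pad=0:7 → word 4880h → 48 80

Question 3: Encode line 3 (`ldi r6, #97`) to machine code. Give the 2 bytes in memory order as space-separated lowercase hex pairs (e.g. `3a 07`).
line 3 (ldi): pack op=0xa:5|rd=6:4|imm=97:7 = 0x5361; big→ 53 61

53 61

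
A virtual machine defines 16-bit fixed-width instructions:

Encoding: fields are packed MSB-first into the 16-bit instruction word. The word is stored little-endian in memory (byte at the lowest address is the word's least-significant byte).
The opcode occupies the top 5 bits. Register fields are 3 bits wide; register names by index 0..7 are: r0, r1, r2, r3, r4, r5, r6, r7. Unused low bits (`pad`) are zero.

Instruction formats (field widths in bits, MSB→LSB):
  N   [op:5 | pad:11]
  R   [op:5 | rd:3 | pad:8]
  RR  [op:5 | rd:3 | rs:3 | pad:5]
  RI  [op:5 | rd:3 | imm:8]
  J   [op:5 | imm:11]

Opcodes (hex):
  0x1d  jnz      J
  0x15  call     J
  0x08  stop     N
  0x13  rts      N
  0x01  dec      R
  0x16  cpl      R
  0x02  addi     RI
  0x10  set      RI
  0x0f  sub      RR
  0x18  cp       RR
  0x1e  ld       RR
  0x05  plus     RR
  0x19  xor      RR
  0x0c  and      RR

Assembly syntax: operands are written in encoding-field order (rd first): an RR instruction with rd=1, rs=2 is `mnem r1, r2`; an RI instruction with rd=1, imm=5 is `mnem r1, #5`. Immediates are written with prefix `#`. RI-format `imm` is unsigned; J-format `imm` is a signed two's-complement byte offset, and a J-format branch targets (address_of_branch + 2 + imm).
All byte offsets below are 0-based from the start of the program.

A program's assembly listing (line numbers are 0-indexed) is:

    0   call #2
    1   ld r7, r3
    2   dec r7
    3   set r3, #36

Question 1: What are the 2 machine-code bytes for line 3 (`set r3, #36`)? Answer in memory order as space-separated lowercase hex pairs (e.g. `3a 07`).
L3: set op=0x10:5|rd=3:3|imm=36:8 ⇒ 0x8324 ⇒ little 24 83

24 83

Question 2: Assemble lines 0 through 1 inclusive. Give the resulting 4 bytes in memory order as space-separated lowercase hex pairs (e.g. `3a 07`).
02 a8 60 f7

0. call fields op=0x15:5|imm=2:11 → word a802h → 02 a8
1. ld fields op=0x1e:5|rd=7:3|rs=3:3|pad=0:5 → word f760h → 60 f7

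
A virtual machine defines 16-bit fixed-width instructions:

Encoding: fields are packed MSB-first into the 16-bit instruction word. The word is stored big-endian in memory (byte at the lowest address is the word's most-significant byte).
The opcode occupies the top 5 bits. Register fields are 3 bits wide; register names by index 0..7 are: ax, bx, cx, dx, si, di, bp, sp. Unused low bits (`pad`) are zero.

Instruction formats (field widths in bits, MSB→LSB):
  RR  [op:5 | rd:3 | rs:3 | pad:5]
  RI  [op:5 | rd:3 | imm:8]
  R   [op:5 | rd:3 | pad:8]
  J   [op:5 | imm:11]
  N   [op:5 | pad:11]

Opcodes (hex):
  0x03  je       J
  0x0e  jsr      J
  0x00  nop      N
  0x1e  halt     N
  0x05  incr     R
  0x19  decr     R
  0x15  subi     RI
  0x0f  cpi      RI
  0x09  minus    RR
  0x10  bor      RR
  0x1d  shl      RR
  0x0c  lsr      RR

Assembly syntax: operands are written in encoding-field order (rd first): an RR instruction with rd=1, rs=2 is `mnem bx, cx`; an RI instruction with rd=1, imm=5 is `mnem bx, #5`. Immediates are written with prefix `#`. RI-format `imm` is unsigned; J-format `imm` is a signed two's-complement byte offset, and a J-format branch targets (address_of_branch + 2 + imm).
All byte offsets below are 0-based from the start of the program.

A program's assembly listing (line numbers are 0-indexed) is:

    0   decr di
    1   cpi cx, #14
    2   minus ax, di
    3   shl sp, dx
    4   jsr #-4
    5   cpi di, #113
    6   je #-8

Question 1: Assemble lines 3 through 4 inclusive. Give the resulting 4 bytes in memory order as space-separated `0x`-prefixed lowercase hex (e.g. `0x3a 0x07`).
0xef 0x60 0x77 0xfc

3. shl fields op=0x1d:5|rd=7:3|rs=3:3|pad=0:5 → word ef60h → ef 60
4. jsr fields op=0xe:5|imm=-4:11 → word 77fch → 77 fc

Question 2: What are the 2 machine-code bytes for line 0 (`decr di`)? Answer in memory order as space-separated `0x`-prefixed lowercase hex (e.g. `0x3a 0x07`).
0. decr fields op=0x19:5|rd=5:3|pad=0:8 → word cd00h → cd 00

0xcd 0x00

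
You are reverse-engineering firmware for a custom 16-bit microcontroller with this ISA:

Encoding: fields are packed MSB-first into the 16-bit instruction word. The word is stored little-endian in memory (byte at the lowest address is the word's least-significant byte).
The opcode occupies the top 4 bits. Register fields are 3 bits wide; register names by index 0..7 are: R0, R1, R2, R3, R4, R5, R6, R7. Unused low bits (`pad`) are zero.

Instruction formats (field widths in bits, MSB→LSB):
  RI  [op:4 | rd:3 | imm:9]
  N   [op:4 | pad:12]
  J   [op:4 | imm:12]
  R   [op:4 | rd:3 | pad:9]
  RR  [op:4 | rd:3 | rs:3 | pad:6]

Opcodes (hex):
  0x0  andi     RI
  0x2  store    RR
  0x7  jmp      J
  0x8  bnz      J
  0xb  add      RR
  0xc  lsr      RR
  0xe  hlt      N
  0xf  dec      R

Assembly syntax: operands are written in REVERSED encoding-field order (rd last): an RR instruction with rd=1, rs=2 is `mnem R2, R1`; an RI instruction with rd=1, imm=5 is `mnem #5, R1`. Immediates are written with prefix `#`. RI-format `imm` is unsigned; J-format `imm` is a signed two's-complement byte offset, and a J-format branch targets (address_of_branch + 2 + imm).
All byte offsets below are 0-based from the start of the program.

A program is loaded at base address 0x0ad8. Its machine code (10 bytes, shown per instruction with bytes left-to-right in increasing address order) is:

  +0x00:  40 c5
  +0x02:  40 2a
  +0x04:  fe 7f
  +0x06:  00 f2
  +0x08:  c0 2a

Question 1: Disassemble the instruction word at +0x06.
dec R1

+0x06: 00 f2 ⇒ word 0xf200 (little)
  top 4b → 0xf → dec [R]
  rd: (w>>9)&0x7=0x1 → R1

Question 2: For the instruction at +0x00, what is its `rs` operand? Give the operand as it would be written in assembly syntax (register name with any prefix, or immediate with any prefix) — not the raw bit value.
R5

[00] 40 c5 → 0xc540
  op=0xc540>>12=0xc ⇒ lsr (RR)
  rd: (w>>9)&0x7=0x2 → R2
  rs: (w>>6)&0x7=0x5 → R5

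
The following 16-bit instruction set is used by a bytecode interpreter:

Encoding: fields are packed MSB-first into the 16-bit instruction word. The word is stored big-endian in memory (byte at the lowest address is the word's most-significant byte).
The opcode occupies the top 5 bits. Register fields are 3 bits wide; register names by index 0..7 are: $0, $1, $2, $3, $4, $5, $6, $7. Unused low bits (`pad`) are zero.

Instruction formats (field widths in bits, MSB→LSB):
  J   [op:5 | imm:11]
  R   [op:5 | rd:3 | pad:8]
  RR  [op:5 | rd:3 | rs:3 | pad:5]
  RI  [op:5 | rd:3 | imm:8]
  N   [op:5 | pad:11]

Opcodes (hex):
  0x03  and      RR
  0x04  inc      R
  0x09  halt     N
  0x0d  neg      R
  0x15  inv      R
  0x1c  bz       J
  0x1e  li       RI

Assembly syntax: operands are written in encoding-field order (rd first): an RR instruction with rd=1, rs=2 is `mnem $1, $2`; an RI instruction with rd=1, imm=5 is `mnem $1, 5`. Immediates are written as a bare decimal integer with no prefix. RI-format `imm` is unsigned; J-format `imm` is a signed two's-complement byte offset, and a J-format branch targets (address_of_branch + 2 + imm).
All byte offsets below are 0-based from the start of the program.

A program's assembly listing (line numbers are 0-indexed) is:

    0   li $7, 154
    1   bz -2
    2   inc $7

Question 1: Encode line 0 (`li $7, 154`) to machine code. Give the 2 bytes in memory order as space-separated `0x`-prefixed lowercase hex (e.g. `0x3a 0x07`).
L0: li op=0x1e:5|rd=7:3|imm=154:8 ⇒ 0xf79a ⇒ big f7 9a

0xf7 0x9a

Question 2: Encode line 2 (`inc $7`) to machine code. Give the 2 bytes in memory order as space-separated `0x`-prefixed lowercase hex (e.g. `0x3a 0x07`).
L2: inc op=0x4:5|rd=7:3|pad=0:8 ⇒ 0x2700 ⇒ big 27 00

0x27 0x00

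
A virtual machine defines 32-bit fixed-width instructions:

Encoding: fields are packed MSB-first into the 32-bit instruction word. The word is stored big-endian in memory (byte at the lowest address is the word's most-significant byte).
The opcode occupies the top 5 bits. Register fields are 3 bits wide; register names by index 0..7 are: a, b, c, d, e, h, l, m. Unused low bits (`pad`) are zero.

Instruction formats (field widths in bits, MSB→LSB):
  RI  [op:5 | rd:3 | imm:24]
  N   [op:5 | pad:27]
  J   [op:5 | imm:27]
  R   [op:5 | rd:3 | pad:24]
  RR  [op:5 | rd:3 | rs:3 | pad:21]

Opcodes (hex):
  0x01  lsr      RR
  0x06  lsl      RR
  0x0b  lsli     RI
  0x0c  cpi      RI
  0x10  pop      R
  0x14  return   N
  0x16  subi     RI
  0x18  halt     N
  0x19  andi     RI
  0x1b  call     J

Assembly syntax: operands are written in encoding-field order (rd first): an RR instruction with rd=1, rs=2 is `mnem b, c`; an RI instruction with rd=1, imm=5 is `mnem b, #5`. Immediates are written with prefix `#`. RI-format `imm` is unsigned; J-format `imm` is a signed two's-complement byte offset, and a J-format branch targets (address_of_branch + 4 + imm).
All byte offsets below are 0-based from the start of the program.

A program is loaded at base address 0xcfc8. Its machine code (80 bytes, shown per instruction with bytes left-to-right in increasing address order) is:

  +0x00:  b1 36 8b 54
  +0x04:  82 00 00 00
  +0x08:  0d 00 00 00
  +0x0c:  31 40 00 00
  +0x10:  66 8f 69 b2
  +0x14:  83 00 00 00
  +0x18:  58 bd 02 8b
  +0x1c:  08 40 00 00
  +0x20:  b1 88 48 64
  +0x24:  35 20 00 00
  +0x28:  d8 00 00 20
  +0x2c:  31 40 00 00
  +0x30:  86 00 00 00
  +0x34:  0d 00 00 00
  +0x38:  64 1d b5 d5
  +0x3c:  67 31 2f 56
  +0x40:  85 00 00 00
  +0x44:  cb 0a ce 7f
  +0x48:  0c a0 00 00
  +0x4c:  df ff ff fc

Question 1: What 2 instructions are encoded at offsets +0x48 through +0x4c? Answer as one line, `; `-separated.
off 0x48: read 0c a0 00 00 as big → 0x0ca00000
  opcode bits[31:27]=0x1: lsr/RR
  [26:24] rd=4 = e
  [23:21] rs=5 = h
off 0x4c: read df ff ff fc as big → 0xdffffffc
  opcode bits[31:27]=0x1b: call/J
  [26:0] imm=134217724 (s27→-4) = #-4

lsr e, h; call #-4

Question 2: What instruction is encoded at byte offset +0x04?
@+04  big-endian(82 00 00 00) = 0x82000000
  opcode bits[31:27]=0x10: pop/R
  [26:24] rd=2 = c

pop c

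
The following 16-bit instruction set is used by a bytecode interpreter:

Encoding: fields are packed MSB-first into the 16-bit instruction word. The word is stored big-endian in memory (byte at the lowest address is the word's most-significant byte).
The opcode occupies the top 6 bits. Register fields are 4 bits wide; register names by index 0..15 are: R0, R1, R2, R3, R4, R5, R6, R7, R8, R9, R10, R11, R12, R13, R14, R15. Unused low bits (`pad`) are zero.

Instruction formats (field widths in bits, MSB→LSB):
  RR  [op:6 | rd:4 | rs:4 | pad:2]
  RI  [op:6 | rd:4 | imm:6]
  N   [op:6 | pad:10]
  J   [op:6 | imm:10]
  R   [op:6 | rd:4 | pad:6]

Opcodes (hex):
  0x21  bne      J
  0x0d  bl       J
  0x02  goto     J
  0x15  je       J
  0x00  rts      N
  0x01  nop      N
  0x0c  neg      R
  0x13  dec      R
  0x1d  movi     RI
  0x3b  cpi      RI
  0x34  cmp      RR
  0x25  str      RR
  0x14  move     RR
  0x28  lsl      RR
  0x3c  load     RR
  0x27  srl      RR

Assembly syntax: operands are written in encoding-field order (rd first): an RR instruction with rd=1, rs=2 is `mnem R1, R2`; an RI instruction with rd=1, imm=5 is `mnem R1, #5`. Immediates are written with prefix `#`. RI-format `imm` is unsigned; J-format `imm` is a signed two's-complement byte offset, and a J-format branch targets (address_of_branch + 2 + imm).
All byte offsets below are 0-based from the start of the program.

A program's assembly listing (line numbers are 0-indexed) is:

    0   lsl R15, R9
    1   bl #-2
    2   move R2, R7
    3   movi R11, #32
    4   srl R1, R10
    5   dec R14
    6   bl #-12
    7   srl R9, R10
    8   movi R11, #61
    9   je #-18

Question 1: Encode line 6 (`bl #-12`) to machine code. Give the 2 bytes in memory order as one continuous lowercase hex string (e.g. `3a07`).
6. bl fields op=0xd:6|imm=-12:10 → word 37f4h → 37 f4

37f4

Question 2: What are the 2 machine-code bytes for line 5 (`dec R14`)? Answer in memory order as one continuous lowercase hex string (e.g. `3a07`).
L5: dec op=0x13:6|rd=14:4|pad=0:6 ⇒ 0x4f80 ⇒ big 4f 80

4f80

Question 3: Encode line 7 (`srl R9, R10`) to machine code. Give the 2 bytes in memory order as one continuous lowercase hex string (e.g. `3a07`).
line 7 (srl): pack op=0x27:6|rd=9:4|rs=10:4|pad=0:2 = 0x9e68; big→ 9e 68

9e68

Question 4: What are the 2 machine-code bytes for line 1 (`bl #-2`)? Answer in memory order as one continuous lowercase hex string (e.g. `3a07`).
37fe

L1: bl op=0xd:6|imm=-2:10 ⇒ 0x37fe ⇒ big 37 fe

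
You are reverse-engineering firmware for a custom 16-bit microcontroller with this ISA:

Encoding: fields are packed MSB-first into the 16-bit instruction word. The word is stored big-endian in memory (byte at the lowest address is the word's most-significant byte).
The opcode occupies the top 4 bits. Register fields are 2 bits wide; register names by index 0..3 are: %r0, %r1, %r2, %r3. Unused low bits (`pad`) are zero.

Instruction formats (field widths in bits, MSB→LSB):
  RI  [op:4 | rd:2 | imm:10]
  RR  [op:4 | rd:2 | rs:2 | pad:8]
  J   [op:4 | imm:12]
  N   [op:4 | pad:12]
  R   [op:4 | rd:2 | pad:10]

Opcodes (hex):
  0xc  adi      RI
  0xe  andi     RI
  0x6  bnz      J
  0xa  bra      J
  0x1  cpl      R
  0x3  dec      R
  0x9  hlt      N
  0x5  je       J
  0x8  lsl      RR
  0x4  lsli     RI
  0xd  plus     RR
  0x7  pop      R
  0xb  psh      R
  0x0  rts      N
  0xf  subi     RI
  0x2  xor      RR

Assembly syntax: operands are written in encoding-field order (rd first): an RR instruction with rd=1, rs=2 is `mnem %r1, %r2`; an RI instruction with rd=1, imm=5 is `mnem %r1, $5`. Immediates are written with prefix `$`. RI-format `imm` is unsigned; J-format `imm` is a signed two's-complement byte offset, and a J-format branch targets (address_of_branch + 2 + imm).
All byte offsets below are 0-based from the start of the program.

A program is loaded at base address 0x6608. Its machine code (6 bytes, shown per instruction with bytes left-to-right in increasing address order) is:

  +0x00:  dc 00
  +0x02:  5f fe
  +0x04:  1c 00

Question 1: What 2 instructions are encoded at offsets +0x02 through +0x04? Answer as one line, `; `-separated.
je $-2; cpl %r3

+0x02: 5f fe ⇒ word 0x5ffe (big)
  op=0x5ffe>>12=0x5 ⇒ je (J)
  imm: (w>>0)&0xfff=0xffe (s12→-2) → $-2
+0x04: 1c 00 ⇒ word 0x1c00 (big)
  op=0x1c00>>12=0x1 ⇒ cpl (R)
  rd: (w>>10)&0x3=0x3 → %r3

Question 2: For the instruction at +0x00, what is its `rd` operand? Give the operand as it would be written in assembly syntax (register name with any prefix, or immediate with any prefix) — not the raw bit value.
%r3

off 0x00: read dc 00 as big → 0xdc00
  top 4b → 0xd → plus [RR]
  rd@[11:10]=0x3 ⇒ %r3
  rs@[9:8]=0x0 ⇒ %r0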